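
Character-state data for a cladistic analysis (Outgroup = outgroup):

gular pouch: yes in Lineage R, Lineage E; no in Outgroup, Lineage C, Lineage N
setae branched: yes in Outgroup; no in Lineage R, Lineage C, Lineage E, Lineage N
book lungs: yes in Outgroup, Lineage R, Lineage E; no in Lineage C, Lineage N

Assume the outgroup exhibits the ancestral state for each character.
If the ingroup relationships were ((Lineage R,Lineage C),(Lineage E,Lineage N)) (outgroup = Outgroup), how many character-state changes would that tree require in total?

5

Map each character onto ((Lineage R,Lineage C),(Lineage E,Lineage N)) (rooted by Outgroup) and count the minimum state changes it requires (Fitch parsimony):
gular pouch: 2; setae branched: 1; book lungs: 2.
Total tree length = 5.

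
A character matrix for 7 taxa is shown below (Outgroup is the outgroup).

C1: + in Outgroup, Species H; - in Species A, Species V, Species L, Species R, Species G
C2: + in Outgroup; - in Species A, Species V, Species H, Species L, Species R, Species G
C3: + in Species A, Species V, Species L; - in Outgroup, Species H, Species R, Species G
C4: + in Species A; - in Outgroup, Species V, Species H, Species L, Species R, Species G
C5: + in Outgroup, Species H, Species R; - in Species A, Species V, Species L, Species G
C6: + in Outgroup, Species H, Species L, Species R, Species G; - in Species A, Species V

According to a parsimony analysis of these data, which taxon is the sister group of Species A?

Species V

Character polarity is set by the outgroup: the derived state is whichever differs from the outgroup's state, so for C1, C2, C5, C6 the derived state is '-', and for the remaining characters it is '+'.
C1 (derived state '-') is shared by Species A, Species G, Species L, Species R, and Species V — a synapomorphy uniting that clade.
All ingroup taxa share the derived state '-' for C2; it defines the ingroup but does not resolve relationships within it.
Only Species A, Species L, and Species V show the derived state '+' for C3, supporting them as a clade.
C4: derived state '+' in Species A only — an autapomorphy, so it tells us nothing about relationships among taxa.
C5 (derived state '-') is shared by Species A, Species G, Species L, and Species V — a synapomorphy uniting that clade.
C6: derived state '-' in Species A and Species V only — synapomorphy for {Species A, Species V}.
Most parsimonious ingroup topology: (((((Species A,Species V),Species L),Species G),Species R),Species H).
Species A and Species V form a cherry on this tree, so they are sister taxa.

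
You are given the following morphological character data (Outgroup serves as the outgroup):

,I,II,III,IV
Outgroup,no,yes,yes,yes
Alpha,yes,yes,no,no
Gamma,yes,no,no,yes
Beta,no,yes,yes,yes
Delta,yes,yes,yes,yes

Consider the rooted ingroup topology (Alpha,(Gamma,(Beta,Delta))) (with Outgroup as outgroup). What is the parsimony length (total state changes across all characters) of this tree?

6

Map each character onto (Alpha,(Gamma,(Beta,Delta))) (rooted by Outgroup) and count the minimum state changes it requires (Fitch parsimony):
I: 2; II: 1; III: 2; IV: 1.
Total tree length = 6.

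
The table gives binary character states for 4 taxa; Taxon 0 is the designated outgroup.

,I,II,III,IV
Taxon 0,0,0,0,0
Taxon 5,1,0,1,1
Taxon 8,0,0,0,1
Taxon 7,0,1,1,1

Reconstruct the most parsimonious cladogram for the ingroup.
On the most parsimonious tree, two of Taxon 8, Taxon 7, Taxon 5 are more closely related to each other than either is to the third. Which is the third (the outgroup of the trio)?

Taxon 8

The outgroup has state '0' for every character, so '1' is the derived state throughout.
I (derived state '1') is unique to Taxon 5 (autapomorphy; uninformative for grouping).
II: derived state '1' in Taxon 7 only — an autapomorphy, so it tells us nothing about relationships among taxa.
III: derived state '1' in Taxon 5 and Taxon 7 only — synapomorphy for {Taxon 5, Taxon 7}.
IV (derived state '1') is shared by all ingroup taxa — unites the whole ingroup.
Most parsimonious ingroup topology: ((Taxon 5,Taxon 7),Taxon 8).
Taxon 5 and Taxon 7 share a more recent common ancestor with each other than either does with Taxon 8, so Taxon 8 is the least closely related of the three.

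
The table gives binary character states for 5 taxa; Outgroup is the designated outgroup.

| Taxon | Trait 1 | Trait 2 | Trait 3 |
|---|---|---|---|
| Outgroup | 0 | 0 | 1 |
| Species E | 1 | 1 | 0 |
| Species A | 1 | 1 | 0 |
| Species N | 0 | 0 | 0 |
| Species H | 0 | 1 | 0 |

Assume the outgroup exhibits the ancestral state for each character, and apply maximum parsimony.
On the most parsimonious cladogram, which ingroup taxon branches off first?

Character polarity is set by the outgroup: the derived state is whichever differs from the outgroup's state, so for Trait 3 the derived state is '0', and for the remaining characters it is '1'.
Only Species A and Species E show the derived state '1' for Trait 1, supporting them as a clade.
Trait 2 (derived state '1') is shared by Species A, Species E, and Species H — a synapomorphy uniting that clade.
All ingroup taxa share the derived state '0' for Trait 3; it defines the ingroup but does not resolve relationships within it.
Most parsimonious ingroup topology: (((Species E,Species A),Species H),Species N).
Species N is sister to the clade containing all other ingroup taxa, so it is the earliest-diverging (most basal) ingroup lineage.

Species N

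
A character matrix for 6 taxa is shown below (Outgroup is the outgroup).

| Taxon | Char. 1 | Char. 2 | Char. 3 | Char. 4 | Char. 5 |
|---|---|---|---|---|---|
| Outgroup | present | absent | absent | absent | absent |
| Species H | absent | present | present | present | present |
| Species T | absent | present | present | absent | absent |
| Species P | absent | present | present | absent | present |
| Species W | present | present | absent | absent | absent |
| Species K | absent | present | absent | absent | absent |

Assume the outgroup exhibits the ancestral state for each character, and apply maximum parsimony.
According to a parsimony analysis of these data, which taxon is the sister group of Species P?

Character polarity is set by the outgroup: the derived state is whichever differs from the outgroup's state, so for Char. 1 the derived state is 'absent', and for the remaining characters it is 'present'.
Only Species H, Species K, Species P, and Species T show the derived state 'absent' for Char. 1, supporting them as a clade.
Char. 2 (derived state 'present') is shared by all ingroup taxa — unites the whole ingroup.
Char. 3: derived state 'present' in Species H, Species P, and Species T only — synapomorphy for {Species H, Species P, Species T}.
Char. 4 (derived state 'present') is unique to Species H (autapomorphy; uninformative for grouping).
Char. 5: derived state 'present' in Species H and Species P only — synapomorphy for {Species H, Species P}.
Most parsimonious ingroup topology: ((((Species H,Species P),Species T),Species K),Species W).
Species P and Species H form a cherry on this tree, so they are sister taxa.

Species H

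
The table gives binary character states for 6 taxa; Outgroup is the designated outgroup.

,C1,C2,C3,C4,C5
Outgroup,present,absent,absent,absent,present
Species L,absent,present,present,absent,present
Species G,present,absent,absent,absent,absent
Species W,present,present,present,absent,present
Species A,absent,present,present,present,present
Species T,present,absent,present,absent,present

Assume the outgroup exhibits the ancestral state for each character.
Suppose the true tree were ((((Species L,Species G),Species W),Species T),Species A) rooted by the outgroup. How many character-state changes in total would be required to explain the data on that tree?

9

Map each character onto ((((Species L,Species G),Species W),Species T),Species A) (rooted by Outgroup) and count the minimum state changes it requires (Fitch parsimony):
C1: 2; C2: 3; C3: 2; C4: 1; C5: 1.
Total tree length = 9.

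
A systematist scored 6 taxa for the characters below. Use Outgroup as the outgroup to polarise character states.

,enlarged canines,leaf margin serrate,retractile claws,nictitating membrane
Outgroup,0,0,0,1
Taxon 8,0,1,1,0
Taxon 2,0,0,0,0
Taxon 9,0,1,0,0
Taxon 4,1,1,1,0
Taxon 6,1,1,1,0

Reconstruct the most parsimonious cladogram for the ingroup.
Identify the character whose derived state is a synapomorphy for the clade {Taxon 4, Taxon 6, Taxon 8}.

retractile claws

Character polarity is set by the outgroup: the derived state is whichever differs from the outgroup's state, so for nictitating membrane the derived state is '0', and for the remaining characters it is '1'.
enlarged canines (derived state '1') is shared by Taxon 4 and Taxon 6 — a synapomorphy uniting that clade.
leaf margin serrate: derived state '1' in Taxon 4, Taxon 6, Taxon 8, and Taxon 9 only — synapomorphy for {Taxon 4, Taxon 6, Taxon 8, Taxon 9}.
retractile claws (derived state '1') is shared by Taxon 4, Taxon 6, and Taxon 8 — a synapomorphy uniting that clade.
All ingroup taxa share the derived state '0' for nictitating membrane; it defines the ingroup but does not resolve relationships within it.
Most parsimonious ingroup topology: (((Taxon 8,(Taxon 4,Taxon 6)),Taxon 9),Taxon 2).
The clade {Taxon 4, Taxon 6, Taxon 8} is supported by retractile claws: its derived state '1' occurs in exactly those taxa and in no other taxon (including the outgroup).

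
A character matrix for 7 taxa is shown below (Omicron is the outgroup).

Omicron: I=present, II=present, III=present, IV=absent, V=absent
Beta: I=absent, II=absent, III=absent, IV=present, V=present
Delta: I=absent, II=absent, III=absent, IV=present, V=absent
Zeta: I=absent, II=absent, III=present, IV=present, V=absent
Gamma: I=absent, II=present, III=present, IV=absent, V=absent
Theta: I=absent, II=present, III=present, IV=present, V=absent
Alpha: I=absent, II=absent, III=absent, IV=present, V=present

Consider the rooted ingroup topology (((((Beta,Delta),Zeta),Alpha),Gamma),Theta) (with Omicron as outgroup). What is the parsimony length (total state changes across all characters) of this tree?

Map each character onto (((((Beta,Delta),Zeta),Alpha),Gamma),Theta) (rooted by Omicron) and count the minimum state changes it requires (Fitch parsimony):
I: 1; II: 1; III: 2; IV: 2; V: 2.
Total tree length = 8.

8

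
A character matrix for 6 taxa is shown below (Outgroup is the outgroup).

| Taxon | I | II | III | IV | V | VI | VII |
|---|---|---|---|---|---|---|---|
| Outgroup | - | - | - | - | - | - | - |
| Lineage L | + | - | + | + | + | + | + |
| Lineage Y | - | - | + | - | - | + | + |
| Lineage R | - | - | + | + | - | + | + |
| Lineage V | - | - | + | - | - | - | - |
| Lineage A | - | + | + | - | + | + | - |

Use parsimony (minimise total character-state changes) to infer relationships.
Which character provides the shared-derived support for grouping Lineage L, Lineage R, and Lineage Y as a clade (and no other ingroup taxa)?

The outgroup has state '-' for every character, so '+' is the derived state throughout.
I (derived state '+') is unique to Lineage L (autapomorphy; uninformative for grouping).
II (derived state '+') is unique to Lineage A (autapomorphy; uninformative for grouping).
III (derived state '+') is shared by all ingroup taxa — unites the whole ingroup.
Only Lineage L and Lineage R show the derived state '+' for IV, supporting them as a clade.
V (state '+') occurs in Lineage A and Lineage L but conflicts with the nesting implied by the other characters — most parsimoniously interpreted as homoplasy.
VI: derived state '+' in Lineage A, Lineage L, Lineage R, and Lineage Y only — synapomorphy for {Lineage A, Lineage L, Lineage R, Lineage Y}.
VII (derived state '+') is shared by Lineage L, Lineage R, and Lineage Y — a synapomorphy uniting that clade.
Most parsimonious ingroup topology: (((Lineage Y,(Lineage L,Lineage R)),Lineage A),Lineage V).
The clade {Lineage L, Lineage R, Lineage Y} is supported by VII: its derived state '+' occurs in exactly those taxa and in no other taxon (including the outgroup).

VII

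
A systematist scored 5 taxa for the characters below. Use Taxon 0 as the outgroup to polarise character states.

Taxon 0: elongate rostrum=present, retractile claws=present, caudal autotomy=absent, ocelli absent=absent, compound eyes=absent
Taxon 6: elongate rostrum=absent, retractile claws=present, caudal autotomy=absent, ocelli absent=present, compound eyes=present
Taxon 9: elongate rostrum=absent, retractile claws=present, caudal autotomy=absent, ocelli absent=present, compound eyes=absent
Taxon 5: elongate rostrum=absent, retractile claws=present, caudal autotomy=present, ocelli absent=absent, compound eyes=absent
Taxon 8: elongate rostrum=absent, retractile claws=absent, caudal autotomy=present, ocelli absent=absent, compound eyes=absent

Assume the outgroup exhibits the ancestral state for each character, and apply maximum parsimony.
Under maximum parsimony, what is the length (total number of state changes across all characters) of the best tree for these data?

Character polarity is set by the outgroup: the derived state is whichever differs from the outgroup's state, so for elongate rostrum, retractile claws the derived state is 'absent', and for the remaining characters it is 'present'.
All ingroup taxa share the derived state 'absent' for elongate rostrum; it defines the ingroup but does not resolve relationships within it.
retractile claws (derived state 'absent') is unique to Taxon 8 (autapomorphy; uninformative for grouping).
Only Taxon 5 and Taxon 8 show the derived state 'present' for caudal autotomy, supporting them as a clade.
ocelli absent (derived state 'present') is shared by Taxon 6 and Taxon 9 — a synapomorphy uniting that clade.
compound eyes (derived state 'present') is unique to Taxon 6 (autapomorphy; uninformative for grouping).
Most parsimonious ingroup topology: ((Taxon 6,Taxon 9),(Taxon 5,Taxon 8)).
Changes per character on this tree: elongate rostrum: 1; retractile claws: 1; caudal autotomy: 1; ocelli absent: 1; compound eyes: 1.
Total = 5.

5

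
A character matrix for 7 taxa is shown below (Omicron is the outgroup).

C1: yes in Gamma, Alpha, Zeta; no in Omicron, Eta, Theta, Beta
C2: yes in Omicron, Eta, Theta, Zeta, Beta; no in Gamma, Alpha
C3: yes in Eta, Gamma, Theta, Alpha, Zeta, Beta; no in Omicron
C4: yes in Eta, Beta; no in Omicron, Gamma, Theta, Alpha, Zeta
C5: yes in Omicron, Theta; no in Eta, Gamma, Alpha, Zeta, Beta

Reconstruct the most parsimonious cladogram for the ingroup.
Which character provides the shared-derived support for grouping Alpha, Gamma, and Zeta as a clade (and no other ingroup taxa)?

Character polarity is set by the outgroup: the derived state is whichever differs from the outgroup's state, so for C2, C5 the derived state is 'no', and for the remaining characters it is 'yes'.
C1: derived state 'yes' in Alpha, Gamma, and Zeta only — synapomorphy for {Alpha, Gamma, Zeta}.
C2: derived state 'no' in Alpha and Gamma only — synapomorphy for {Alpha, Gamma}.
All ingroup taxa share the derived state 'yes' for C3; it defines the ingroup but does not resolve relationships within it.
Only Beta and Eta show the derived state 'yes' for C4, supporting them as a clade.
C5 (derived state 'no') is shared by Alpha, Beta, Eta, Gamma, and Zeta — a synapomorphy uniting that clade.
Most parsimonious ingroup topology: (((Eta,Beta),((Gamma,Alpha),Zeta)),Theta).
The clade {Alpha, Gamma, Zeta} is supported by C1: its derived state 'yes' occurs in exactly those taxa and in no other taxon (including the outgroup).

C1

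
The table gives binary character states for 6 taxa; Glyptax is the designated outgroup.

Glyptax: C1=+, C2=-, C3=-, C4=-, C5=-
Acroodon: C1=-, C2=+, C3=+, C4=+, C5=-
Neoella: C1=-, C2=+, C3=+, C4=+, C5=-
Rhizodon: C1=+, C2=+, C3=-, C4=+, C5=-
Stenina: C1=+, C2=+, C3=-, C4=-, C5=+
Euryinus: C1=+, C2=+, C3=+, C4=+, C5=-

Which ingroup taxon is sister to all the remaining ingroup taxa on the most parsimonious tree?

Stenina

Character polarity is set by the outgroup: the derived state is whichever differs from the outgroup's state, so for C1 the derived state is '-', and for the remaining characters it is '+'.
C1: derived state '-' in Acroodon and Neoella only — synapomorphy for {Acroodon, Neoella}.
All ingroup taxa share the derived state '+' for C2; it defines the ingroup but does not resolve relationships within it.
C3 (derived state '+') is shared by Acroodon, Euryinus, and Neoella — a synapomorphy uniting that clade.
C4 (derived state '+') is shared by Acroodon, Euryinus, Neoella, and Rhizodon — a synapomorphy uniting that clade.
C5: derived state '+' in Stenina only — an autapomorphy, so it tells us nothing about relationships among taxa.
Most parsimonious ingroup topology: ((((Acroodon,Neoella),Euryinus),Rhizodon),Stenina).
Stenina is sister to the clade containing all other ingroup taxa, so it is the earliest-diverging (most basal) ingroup lineage.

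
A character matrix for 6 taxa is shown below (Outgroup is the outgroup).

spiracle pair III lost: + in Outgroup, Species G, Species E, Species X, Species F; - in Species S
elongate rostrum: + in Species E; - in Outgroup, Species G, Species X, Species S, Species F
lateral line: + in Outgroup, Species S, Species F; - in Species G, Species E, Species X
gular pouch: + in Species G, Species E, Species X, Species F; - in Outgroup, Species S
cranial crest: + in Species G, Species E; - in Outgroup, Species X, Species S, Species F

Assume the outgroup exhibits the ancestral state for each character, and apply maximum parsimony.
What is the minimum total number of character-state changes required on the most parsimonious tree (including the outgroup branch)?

5

Character polarity is set by the outgroup: the derived state is whichever differs from the outgroup's state, so for spiracle pair III lost, lateral line the derived state is '-', and for the remaining characters it is '+'.
spiracle pair III lost: derived state '-' in Species S only — an autapomorphy, so it tells us nothing about relationships among taxa.
elongate rostrum: derived state '+' in Species E only — an autapomorphy, so it tells us nothing about relationships among taxa.
Only Species E, Species G, and Species X show the derived state '-' for lateral line, supporting them as a clade.
gular pouch: derived state '+' in Species E, Species F, Species G, and Species X only — synapomorphy for {Species E, Species F, Species G, Species X}.
cranial crest (derived state '+') is shared by Species E and Species G — a synapomorphy uniting that clade.
Most parsimonious ingroup topology: ((((Species G,Species E),Species X),Species F),Species S).
Changes per character on this tree: spiracle pair III lost: 1; elongate rostrum: 1; lateral line: 1; gular pouch: 1; cranial crest: 1.
Total = 5.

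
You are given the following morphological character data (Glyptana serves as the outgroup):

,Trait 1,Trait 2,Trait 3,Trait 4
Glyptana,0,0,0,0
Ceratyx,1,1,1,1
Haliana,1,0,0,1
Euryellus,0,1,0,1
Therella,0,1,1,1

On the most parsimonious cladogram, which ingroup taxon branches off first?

Haliana

The outgroup has state '0' for every character, so '1' is the derived state throughout.
Trait 1 groups Ceratyx and Haliana, which is incompatible with the clades supported by the remaining characters; treating it as convergent (homoplasy) costs fewer steps than any alternative tree.
Trait 2 (derived state '1') is shared by Ceratyx, Euryellus, and Therella — a synapomorphy uniting that clade.
Only Ceratyx and Therella show the derived state '1' for Trait 3, supporting them as a clade.
All ingroup taxa share the derived state '1' for Trait 4; it defines the ingroup but does not resolve relationships within it.
Most parsimonious ingroup topology: (((Ceratyx,Therella),Euryellus),Haliana).
Haliana is sister to the clade containing all other ingroup taxa, so it is the earliest-diverging (most basal) ingroup lineage.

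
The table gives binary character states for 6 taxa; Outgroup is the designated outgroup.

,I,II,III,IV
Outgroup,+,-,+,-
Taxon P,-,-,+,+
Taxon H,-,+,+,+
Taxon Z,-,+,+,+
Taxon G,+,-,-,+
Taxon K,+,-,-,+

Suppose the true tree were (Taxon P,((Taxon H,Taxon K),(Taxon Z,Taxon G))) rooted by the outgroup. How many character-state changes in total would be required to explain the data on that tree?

8

Map each character onto (Taxon P,((Taxon H,Taxon K),(Taxon Z,Taxon G))) (rooted by Outgroup) and count the minimum state changes it requires (Fitch parsimony):
I: 3; II: 2; III: 2; IV: 1.
Total tree length = 8.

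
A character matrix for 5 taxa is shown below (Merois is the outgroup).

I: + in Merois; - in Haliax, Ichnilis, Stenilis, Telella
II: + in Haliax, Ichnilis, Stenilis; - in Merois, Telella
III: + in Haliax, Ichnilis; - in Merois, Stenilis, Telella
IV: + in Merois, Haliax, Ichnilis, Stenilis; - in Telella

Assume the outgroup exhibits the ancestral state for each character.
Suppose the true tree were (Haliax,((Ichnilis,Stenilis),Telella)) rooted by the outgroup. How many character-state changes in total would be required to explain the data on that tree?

6

Map each character onto (Haliax,((Ichnilis,Stenilis),Telella)) (rooted by Merois) and count the minimum state changes it requires (Fitch parsimony):
I: 1; II: 2; III: 2; IV: 1.
Total tree length = 6.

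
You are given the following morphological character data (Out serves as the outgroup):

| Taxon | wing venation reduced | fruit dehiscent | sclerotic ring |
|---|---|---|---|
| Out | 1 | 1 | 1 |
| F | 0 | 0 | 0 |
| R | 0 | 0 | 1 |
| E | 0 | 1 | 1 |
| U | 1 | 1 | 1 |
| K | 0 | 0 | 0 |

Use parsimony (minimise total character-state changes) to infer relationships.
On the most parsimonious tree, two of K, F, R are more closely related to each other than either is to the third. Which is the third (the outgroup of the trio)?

The outgroup has state '1' for every character, so '0' is the derived state throughout.
Only E, F, K, and R show the derived state '0' for wing venation reduced, supporting them as a clade.
fruit dehiscent (derived state '0') is shared by F, K, and R — a synapomorphy uniting that clade.
sclerotic ring (derived state '0') is shared by F and K — a synapomorphy uniting that clade.
Most parsimonious ingroup topology: ((((F,K),R),E),U).
F and K share a more recent common ancestor with each other than either does with R, so R is the least closely related of the three.

R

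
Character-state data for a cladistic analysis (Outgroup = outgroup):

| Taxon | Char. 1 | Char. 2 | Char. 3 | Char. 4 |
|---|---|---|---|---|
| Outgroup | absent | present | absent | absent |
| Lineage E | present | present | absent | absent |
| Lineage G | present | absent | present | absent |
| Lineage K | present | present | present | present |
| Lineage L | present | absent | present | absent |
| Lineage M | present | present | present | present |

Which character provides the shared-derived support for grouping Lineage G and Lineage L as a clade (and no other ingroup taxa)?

Character polarity is set by the outgroup: the derived state is whichever differs from the outgroup's state, so for Char. 2 the derived state is 'absent', and for the remaining characters it is 'present'.
Char. 1 (derived state 'present') is shared by all ingroup taxa — unites the whole ingroup.
Char. 2 (derived state 'absent') is shared by Lineage G and Lineage L — a synapomorphy uniting that clade.
Char. 3 (derived state 'present') is shared by Lineage G, Lineage K, Lineage L, and Lineage M — a synapomorphy uniting that clade.
Char. 4 (derived state 'present') is shared by Lineage K and Lineage M — a synapomorphy uniting that clade.
Most parsimonious ingroup topology: (((Lineage M,Lineage K),(Lineage L,Lineage G)),Lineage E).
The clade {Lineage G, Lineage L} is supported by Char. 2: its derived state 'absent' occurs in exactly those taxa and in no other taxon (including the outgroup).

Char. 2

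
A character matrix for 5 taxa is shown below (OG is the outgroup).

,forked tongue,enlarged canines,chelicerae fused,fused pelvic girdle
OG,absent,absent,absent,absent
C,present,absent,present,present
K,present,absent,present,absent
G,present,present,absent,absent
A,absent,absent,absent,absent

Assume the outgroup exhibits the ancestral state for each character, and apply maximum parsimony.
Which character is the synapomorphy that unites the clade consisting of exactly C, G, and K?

forked tongue

The outgroup has state 'absent' for every character, so 'present' is the derived state throughout.
forked tongue: derived state 'present' in C, G, and K only — synapomorphy for {C, G, K}.
enlarged canines (derived state 'present') is unique to G (autapomorphy; uninformative for grouping).
chelicerae fused (derived state 'present') is shared by C and K — a synapomorphy uniting that clade.
fused pelvic girdle: derived state 'present' in C only — an autapomorphy, so it tells us nothing about relationships among taxa.
Most parsimonious ingroup topology: (((C,K),G),A).
The clade {C, G, K} is supported by forked tongue: its derived state 'present' occurs in exactly those taxa and in no other taxon (including the outgroup).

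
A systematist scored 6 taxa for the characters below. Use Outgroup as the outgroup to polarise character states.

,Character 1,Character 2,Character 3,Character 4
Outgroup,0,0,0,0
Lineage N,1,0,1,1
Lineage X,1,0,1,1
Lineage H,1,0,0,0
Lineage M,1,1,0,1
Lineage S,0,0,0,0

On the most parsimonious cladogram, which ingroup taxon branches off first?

The outgroup has state '0' for every character, so '1' is the derived state throughout.
Character 1 (derived state '1') is shared by Lineage H, Lineage M, Lineage N, and Lineage X — a synapomorphy uniting that clade.
Character 2: derived state '1' in Lineage M only — an autapomorphy, so it tells us nothing about relationships among taxa.
Character 3 (derived state '1') is shared by Lineage N and Lineage X — a synapomorphy uniting that clade.
Character 4: derived state '1' in Lineage M, Lineage N, and Lineage X only — synapomorphy for {Lineage M, Lineage N, Lineage X}.
Most parsimonious ingroup topology: ((((Lineage N,Lineage X),Lineage M),Lineage H),Lineage S).
Lineage S is sister to the clade containing all other ingroup taxa, so it is the earliest-diverging (most basal) ingroup lineage.

Lineage S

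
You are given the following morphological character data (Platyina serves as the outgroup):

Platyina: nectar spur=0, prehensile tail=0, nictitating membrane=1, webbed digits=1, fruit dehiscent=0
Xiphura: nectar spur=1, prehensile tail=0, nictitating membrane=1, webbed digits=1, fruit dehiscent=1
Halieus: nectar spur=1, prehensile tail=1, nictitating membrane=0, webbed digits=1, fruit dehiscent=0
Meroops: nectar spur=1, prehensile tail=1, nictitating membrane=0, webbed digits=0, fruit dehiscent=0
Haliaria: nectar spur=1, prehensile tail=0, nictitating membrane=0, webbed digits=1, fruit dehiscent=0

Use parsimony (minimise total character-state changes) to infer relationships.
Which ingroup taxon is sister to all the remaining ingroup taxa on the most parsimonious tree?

Character polarity is set by the outgroup: the derived state is whichever differs from the outgroup's state, so for nictitating membrane, webbed digits the derived state is '0', and for the remaining characters it is '1'.
nectar spur (derived state '1') is shared by all ingroup taxa — unites the whole ingroup.
prehensile tail: derived state '1' in Halieus and Meroops only — synapomorphy for {Halieus, Meroops}.
nictitating membrane: derived state '0' in Haliaria, Halieus, and Meroops only — synapomorphy for {Haliaria, Halieus, Meroops}.
webbed digits: derived state '0' in Meroops only — an autapomorphy, so it tells us nothing about relationships among taxa.
fruit dehiscent: derived state '1' in Xiphura only — an autapomorphy, so it tells us nothing about relationships among taxa.
Most parsimonious ingroup topology: (Xiphura,((Halieus,Meroops),Haliaria)).
Xiphura is sister to the clade containing all other ingroup taxa, so it is the earliest-diverging (most basal) ingroup lineage.

Xiphura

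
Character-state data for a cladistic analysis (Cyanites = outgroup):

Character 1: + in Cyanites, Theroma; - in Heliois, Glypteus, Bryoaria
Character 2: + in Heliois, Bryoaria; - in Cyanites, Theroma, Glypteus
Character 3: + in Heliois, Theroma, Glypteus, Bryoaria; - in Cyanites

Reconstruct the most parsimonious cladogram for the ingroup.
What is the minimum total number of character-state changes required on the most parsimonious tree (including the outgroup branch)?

Character polarity is set by the outgroup: the derived state is whichever differs from the outgroup's state, so for Character 1 the derived state is '-', and for the remaining characters it is '+'.
Only Bryoaria, Glypteus, and Heliois show the derived state '-' for Character 1, supporting them as a clade.
Only Bryoaria and Heliois show the derived state '+' for Character 2, supporting them as a clade.
All ingroup taxa share the derived state '+' for Character 3; it defines the ingroup but does not resolve relationships within it.
Most parsimonious ingroup topology: (((Heliois,Bryoaria),Glypteus),Theroma).
Changes per character on this tree: Character 1: 1; Character 2: 1; Character 3: 1.
Total = 3.

3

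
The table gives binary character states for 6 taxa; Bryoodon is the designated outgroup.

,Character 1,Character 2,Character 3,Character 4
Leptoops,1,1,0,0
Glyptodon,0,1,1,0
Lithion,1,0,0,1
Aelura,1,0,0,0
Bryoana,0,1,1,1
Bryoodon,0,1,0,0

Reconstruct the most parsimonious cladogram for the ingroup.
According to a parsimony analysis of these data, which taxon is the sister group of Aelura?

Lithion

Character polarity is set by the outgroup: the derived state is whichever differs from the outgroup's state, so for Character 2 the derived state is '0', and for the remaining characters it is '1'.
Only Aelura, Leptoops, and Lithion show the derived state '1' for Character 1, supporting them as a clade.
Character 2: derived state '0' in Aelura and Lithion only — synapomorphy for {Aelura, Lithion}.
Only Bryoana and Glyptodon show the derived state '1' for Character 3, supporting them as a clade.
Character 4 (state '1') occurs in Bryoana and Lithion but conflicts with the nesting implied by the other characters — most parsimoniously interpreted as homoplasy.
Most parsimonious ingroup topology: (((Aelura,Lithion),Leptoops),(Bryoana,Glyptodon)).
Aelura and Lithion form a cherry on this tree, so they are sister taxa.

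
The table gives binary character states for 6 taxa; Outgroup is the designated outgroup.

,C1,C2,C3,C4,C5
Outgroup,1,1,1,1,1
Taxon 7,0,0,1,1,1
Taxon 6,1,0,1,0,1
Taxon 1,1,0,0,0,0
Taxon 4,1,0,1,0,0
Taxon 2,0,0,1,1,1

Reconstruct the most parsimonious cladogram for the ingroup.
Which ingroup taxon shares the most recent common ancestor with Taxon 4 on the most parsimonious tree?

The outgroup has state '1' for every character, so '0' is the derived state throughout.
Only Taxon 2 and Taxon 7 show the derived state '0' for C1, supporting them as a clade.
All ingroup taxa share the derived state '0' for C2; it defines the ingroup but does not resolve relationships within it.
C3: derived state '0' in Taxon 1 only — an autapomorphy, so it tells us nothing about relationships among taxa.
C4: derived state '0' in Taxon 1, Taxon 4, and Taxon 6 only — synapomorphy for {Taxon 1, Taxon 4, Taxon 6}.
C5: derived state '0' in Taxon 1 and Taxon 4 only — synapomorphy for {Taxon 1, Taxon 4}.
Most parsimonious ingroup topology: ((Taxon 7,Taxon 2),(Taxon 6,(Taxon 1,Taxon 4))).
Taxon 4 and Taxon 1 form a cherry on this tree, so they are sister taxa.

Taxon 1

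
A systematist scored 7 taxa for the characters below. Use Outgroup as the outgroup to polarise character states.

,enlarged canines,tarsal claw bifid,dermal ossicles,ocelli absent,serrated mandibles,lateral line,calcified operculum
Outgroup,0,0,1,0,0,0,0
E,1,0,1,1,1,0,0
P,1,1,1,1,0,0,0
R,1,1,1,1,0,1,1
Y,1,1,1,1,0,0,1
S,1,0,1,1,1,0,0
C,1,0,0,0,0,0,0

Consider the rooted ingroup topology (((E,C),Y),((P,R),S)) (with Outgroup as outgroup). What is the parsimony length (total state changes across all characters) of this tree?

Map each character onto (((E,C),Y),((P,R),S)) (rooted by Outgroup) and count the minimum state changes it requires (Fitch parsimony):
enlarged canines: 1; tarsal claw bifid: 2; dermal ossicles: 1; ocelli absent: 2; serrated mandibles: 2; lateral line: 1; calcified operculum: 2.
Total tree length = 11.

11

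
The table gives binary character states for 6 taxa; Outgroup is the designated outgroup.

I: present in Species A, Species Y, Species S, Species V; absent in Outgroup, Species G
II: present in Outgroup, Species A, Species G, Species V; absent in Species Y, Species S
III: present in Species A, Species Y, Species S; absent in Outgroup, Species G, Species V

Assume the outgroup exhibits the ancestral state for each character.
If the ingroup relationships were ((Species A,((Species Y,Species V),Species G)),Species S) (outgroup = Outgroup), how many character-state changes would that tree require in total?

7

Map each character onto ((Species A,((Species Y,Species V),Species G)),Species S) (rooted by Outgroup) and count the minimum state changes it requires (Fitch parsimony):
I: 2; II: 2; III: 3.
Total tree length = 7.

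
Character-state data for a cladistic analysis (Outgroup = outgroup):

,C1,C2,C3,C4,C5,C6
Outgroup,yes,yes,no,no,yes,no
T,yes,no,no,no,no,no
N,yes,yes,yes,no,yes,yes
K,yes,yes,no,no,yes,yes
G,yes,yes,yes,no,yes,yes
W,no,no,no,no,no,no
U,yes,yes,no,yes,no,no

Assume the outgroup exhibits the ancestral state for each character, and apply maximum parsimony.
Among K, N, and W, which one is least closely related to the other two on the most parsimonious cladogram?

Character polarity is set by the outgroup: the derived state is whichever differs from the outgroup's state, so for C1, C2, C5 the derived state is 'no', and for the remaining characters it is 'yes'.
C1 (derived state 'no') is unique to W (autapomorphy; uninformative for grouping).
C2 (derived state 'no') is shared by T and W — a synapomorphy uniting that clade.
C3: derived state 'yes' in G and N only — synapomorphy for {G, N}.
C4: derived state 'yes' in U only — an autapomorphy, so it tells us nothing about relationships among taxa.
Only T, U, and W show the derived state 'no' for C5, supporting them as a clade.
C6 (derived state 'yes') is shared by G, K, and N — a synapomorphy uniting that clade.
Most parsimonious ingroup topology: (((T,W),U),((N,G),K)).
K and N share a more recent common ancestor with each other than either does with W, so W is the least closely related of the three.

W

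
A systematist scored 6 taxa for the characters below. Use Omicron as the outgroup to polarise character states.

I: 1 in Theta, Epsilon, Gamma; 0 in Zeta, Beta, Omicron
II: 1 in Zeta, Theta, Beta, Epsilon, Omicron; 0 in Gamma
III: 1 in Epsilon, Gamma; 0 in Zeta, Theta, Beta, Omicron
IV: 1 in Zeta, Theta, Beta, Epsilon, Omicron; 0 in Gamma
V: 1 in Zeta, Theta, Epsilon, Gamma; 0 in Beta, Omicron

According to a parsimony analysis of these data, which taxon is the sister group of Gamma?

Character polarity is set by the outgroup: the derived state is whichever differs from the outgroup's state, so for II, IV the derived state is '0', and for the remaining characters it is '1'.
I: derived state '1' in Epsilon, Gamma, and Theta only — synapomorphy for {Epsilon, Gamma, Theta}.
II (derived state '0') is unique to Gamma (autapomorphy; uninformative for grouping).
III: derived state '1' in Epsilon and Gamma only — synapomorphy for {Epsilon, Gamma}.
IV: derived state '0' in Gamma only — an autapomorphy, so it tells us nothing about relationships among taxa.
V (derived state '1') is shared by Epsilon, Gamma, Theta, and Zeta — a synapomorphy uniting that clade.
Most parsimonious ingroup topology: ((((Gamma,Epsilon),Theta),Zeta),Beta).
Gamma and Epsilon form a cherry on this tree, so they are sister taxa.

Epsilon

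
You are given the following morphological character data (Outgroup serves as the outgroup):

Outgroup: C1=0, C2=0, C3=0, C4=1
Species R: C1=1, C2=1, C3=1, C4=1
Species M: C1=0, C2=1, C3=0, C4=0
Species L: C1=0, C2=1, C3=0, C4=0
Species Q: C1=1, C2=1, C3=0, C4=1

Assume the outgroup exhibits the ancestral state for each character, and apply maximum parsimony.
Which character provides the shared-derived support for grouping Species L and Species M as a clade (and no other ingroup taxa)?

C4

Character polarity is set by the outgroup: the derived state is whichever differs from the outgroup's state, so for C4 the derived state is '0', and for the remaining characters it is '1'.
C1 (derived state '1') is shared by Species Q and Species R — a synapomorphy uniting that clade.
C2 (derived state '1') is shared by all ingroup taxa — unites the whole ingroup.
C3: derived state '1' in Species R only — an autapomorphy, so it tells us nothing about relationships among taxa.
Only Species L and Species M show the derived state '0' for C4, supporting them as a clade.
Most parsimonious ingroup topology: ((Species R,Species Q),(Species M,Species L)).
The clade {Species L, Species M} is supported by C4: its derived state '0' occurs in exactly those taxa and in no other taxon (including the outgroup).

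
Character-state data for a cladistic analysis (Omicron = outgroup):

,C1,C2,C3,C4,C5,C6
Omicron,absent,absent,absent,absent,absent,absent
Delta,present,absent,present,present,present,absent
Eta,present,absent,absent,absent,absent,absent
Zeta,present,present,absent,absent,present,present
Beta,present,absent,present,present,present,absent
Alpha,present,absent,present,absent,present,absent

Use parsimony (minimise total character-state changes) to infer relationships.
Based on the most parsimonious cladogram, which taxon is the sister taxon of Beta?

Delta

The outgroup has state 'absent' for every character, so 'present' is the derived state throughout.
C1 (derived state 'present') is shared by all ingroup taxa — unites the whole ingroup.
C2: derived state 'present' in Zeta only — an autapomorphy, so it tells us nothing about relationships among taxa.
C3: derived state 'present' in Alpha, Beta, and Delta only — synapomorphy for {Alpha, Beta, Delta}.
Only Beta and Delta show the derived state 'present' for C4, supporting them as a clade.
C5 (derived state 'present') is shared by Alpha, Beta, Delta, and Zeta — a synapomorphy uniting that clade.
C6 (derived state 'present') is unique to Zeta (autapomorphy; uninformative for grouping).
Most parsimonious ingroup topology: ((((Delta,Beta),Alpha),Zeta),Eta).
Beta and Delta form a cherry on this tree, so they are sister taxa.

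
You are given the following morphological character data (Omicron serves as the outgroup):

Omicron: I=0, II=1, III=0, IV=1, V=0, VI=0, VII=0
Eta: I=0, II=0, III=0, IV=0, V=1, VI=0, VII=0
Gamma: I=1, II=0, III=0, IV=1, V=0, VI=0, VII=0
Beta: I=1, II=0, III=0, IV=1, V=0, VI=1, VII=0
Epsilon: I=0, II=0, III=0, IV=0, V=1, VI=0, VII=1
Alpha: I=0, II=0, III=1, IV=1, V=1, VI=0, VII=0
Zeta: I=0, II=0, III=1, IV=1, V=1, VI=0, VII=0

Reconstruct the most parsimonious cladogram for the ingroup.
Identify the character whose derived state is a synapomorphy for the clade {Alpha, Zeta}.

Character polarity is set by the outgroup: the derived state is whichever differs from the outgroup's state, so for II, IV the derived state is '0', and for the remaining characters it is '1'.
I (derived state '1') is shared by Beta and Gamma — a synapomorphy uniting that clade.
II (derived state '0') is shared by all ingroup taxa — unites the whole ingroup.
III: derived state '1' in Alpha and Zeta only — synapomorphy for {Alpha, Zeta}.
IV (derived state '0') is shared by Epsilon and Eta — a synapomorphy uniting that clade.
Only Alpha, Epsilon, Eta, and Zeta show the derived state '1' for V, supporting them as a clade.
VI (derived state '1') is unique to Beta (autapomorphy; uninformative for grouping).
VII (derived state '1') is unique to Epsilon (autapomorphy; uninformative for grouping).
Most parsimonious ingroup topology: (((Eta,Epsilon),(Alpha,Zeta)),(Gamma,Beta)).
The clade {Alpha, Zeta} is supported by III: its derived state '1' occurs in exactly those taxa and in no other taxon (including the outgroup).

III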